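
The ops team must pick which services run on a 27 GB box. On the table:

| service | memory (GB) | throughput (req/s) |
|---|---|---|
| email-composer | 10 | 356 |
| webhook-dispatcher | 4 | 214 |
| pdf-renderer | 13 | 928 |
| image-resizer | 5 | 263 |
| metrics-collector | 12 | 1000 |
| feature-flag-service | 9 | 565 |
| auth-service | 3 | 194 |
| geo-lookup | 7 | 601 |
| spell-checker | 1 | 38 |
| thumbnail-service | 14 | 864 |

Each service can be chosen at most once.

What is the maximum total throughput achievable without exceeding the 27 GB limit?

Greedy by ratio would take webhook-dispatcher + metrics-collector + auth-service + geo-lookup + spell-checker: 27 GB used, total 2047.
Replace webhook-dispatcher and spell-checker with image-resizer: the trade gains 11 net, giving 2058 at 27 GB.

2058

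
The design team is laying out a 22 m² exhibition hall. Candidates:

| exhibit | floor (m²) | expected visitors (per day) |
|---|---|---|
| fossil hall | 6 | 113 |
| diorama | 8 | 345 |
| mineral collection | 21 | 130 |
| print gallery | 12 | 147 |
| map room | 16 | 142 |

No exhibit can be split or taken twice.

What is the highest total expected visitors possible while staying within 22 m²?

492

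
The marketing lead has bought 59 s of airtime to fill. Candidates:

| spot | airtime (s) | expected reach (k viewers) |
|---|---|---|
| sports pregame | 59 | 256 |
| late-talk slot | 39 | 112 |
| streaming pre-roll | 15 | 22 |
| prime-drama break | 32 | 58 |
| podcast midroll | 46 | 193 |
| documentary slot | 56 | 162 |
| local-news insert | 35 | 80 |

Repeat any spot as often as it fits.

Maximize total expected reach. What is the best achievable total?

256

Sports pregame uses 59 of the 59 s and totals 256.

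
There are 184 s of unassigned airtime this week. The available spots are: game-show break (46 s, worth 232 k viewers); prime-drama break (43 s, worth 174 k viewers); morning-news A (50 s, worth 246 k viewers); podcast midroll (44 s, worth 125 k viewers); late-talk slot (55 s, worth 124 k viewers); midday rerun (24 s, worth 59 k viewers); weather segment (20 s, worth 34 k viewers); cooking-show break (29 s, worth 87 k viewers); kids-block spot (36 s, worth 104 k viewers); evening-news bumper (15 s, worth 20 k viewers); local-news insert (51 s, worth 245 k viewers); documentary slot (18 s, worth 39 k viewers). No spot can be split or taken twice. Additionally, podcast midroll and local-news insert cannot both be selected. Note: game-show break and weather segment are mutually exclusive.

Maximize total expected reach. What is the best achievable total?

Greedy by ratio would take game-show break + morning-news A + cooking-show break + local-news insert: 176 s used, total 810.
Replace cooking-show break with kids-block spot: the trade gains 17 net, giving 827 at 183 s.
The closest alternative, game-show break + morning-news A + cooking-show break + local-news insert, reaches only 810.

827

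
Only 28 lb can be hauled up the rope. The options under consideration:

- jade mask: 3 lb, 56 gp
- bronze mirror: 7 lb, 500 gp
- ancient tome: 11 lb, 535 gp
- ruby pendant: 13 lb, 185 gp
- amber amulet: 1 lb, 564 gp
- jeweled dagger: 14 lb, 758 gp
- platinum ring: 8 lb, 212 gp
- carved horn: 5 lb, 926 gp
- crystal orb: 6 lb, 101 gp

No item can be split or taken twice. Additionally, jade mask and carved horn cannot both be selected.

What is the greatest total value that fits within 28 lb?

2748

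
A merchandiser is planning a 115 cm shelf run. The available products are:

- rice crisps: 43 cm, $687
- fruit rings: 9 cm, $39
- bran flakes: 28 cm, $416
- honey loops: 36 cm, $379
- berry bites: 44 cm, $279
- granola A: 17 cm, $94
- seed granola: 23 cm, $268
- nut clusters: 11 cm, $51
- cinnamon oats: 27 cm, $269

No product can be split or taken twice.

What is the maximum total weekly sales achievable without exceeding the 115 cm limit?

Density check — rice crisps 15.98, bran flakes 14.86, seed granola 11.65 are the best per cm.
Greedy by ratio would take rice crisps + bran flakes + granola A + seed granola: 111 cm used, total 1465.
Replace granola A and seed granola with honey loops: the trade gains 17 net, giving 1482 at 107 cm.
Runner-up rice crisps + bran flakes + granola A + cinnamon oats tops out at 1466.

1482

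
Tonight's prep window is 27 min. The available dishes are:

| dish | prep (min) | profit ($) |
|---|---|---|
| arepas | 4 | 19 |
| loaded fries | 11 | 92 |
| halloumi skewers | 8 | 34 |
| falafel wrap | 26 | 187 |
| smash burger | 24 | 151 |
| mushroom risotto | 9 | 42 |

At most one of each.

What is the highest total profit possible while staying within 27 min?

By profit per min: loaded fries 8.36, falafel wrap 7.19, smash burger 6.29, arepas 4.75 lead.
Greedy by ratio would take arepas + loaded fries + mushroom risotto: 24 min used, total 153.
Replace arepas and loaded fries and mushroom risotto with falafel wrap: the trade gains 34 net, giving 187 at 26 min.
An exhaustive check of the 64 subsets confirms 187.

187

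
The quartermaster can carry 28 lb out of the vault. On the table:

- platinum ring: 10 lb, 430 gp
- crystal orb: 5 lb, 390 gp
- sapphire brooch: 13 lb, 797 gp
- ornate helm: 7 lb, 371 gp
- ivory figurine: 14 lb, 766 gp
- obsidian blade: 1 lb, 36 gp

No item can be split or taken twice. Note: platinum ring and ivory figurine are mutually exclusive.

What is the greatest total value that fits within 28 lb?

1617

A density-first pass picks crystal orb + sapphire brooch + ornate helm + obsidian blade — 1594 at 26 lb.
Replace ornate helm and obsidian blade with platinum ring: the trade gains 23 net, giving 1617 at 28 lb.
Runner-up sapphire brooch + ivory figurine + obsidian blade tops out at 1599.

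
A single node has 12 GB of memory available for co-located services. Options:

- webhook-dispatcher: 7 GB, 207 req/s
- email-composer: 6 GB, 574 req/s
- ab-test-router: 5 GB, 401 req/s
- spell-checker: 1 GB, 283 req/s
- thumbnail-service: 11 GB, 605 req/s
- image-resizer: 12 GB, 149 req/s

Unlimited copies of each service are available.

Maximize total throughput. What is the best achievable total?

3396

Ranking by ratio (throughput/GB): spell-checker 283.00, email-composer 95.67, ab-test-router 80.20.
Best packing: 12×spell-checker — 12 GB, 3396 total.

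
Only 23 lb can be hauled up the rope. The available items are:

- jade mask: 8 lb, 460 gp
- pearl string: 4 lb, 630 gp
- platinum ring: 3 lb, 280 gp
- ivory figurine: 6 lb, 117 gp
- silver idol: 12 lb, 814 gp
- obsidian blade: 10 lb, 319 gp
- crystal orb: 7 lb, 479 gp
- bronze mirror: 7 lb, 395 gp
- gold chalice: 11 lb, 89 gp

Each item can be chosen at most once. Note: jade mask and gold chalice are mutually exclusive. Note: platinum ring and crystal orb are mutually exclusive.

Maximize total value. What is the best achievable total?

1923

Best packing: pearl string + silver idol + crystal orb — 23 lb, 1923 total.
Every other selection either busts 23 lb or breaks a pairing rule or fails to beat 1923.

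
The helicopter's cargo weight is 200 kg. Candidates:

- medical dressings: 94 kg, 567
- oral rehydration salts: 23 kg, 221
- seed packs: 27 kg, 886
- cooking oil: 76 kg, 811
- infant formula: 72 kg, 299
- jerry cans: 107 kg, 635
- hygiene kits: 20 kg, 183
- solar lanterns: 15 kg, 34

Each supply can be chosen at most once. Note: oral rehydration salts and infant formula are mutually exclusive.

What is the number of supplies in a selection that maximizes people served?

3

Optimal total is 2264.
One optimal bundle: medical dressings + seed packs + cooking oil (197 kg).
All optima have 3 supplies.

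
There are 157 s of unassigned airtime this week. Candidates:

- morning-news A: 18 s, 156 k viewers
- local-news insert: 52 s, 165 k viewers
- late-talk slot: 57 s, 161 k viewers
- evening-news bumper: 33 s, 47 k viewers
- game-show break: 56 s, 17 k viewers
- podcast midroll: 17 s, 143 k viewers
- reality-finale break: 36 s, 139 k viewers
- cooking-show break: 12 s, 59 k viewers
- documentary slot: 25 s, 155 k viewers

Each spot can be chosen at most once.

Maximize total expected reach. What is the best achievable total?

758

Taking the top-ratio spots first gives morning-news A + evening-news bumper + podcast midroll + reality-finale break + cooking-show break + documentary slot for 699 (141 s).
Dropping evening-news bumper and cooking-show break frees 45 s; slotting in local-news insert (52 s) lifts the total to 758 at 148 s.
The closest alternative, morning-news A + late-talk slot + podcast midroll + reality-finale break + documentary slot, reaches only 754.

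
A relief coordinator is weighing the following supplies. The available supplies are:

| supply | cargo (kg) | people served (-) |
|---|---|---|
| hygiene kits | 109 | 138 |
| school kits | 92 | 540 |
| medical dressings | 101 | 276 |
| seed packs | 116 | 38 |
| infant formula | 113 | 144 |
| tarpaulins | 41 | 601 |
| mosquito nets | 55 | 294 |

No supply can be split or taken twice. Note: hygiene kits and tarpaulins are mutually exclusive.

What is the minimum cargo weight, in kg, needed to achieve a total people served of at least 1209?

Minimise kg subject to total people served ≥ 1209.
Taking school kits + tarpaulins + mosquito nets gives 1435 (≥ 1209) for 188 kg.
Below 188 kg the best achievable stays under 1209.

188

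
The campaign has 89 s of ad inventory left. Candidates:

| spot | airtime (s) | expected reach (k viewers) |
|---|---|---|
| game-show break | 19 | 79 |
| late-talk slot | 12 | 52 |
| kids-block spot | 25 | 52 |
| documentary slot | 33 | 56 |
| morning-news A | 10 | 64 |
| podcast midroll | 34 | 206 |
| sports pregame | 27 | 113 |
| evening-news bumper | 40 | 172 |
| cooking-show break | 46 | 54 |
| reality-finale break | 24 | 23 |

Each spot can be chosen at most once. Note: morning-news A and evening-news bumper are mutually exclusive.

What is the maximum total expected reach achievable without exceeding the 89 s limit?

435

Best packing: late-talk slot + morning-news A + podcast midroll + sports pregame — 83 s, 435 total.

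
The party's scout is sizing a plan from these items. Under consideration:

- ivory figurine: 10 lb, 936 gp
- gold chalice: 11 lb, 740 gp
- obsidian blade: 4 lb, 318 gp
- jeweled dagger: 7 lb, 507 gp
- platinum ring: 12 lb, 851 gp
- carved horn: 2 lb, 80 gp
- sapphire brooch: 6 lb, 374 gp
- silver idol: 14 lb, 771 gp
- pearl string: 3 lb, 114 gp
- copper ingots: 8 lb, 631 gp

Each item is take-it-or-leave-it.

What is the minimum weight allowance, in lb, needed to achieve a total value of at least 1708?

Look for the lowest-weight combination reaching 1708.
ivory figurine + obsidian blade + jeweled dagger: 1761 value at 21 lb.
Below 21 lb the best achievable stays under 1708.

21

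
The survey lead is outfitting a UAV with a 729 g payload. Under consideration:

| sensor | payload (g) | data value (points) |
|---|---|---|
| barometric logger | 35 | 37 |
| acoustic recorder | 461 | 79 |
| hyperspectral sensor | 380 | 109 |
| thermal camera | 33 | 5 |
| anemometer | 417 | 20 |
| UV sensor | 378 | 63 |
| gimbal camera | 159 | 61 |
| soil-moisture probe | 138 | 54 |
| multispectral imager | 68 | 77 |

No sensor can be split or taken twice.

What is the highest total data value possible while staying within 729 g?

Greedy by ratio would take barometric logger + thermal camera + gimbal camera + soil-moisture probe + multispectral imager: 433 g used, total 234.
The 138 g tied up in soil-moisture probe is better spent on hyperspectral sensor — total rises to 289 (675 g).
An exhaustive check of the 512 subsets confirms 289.

289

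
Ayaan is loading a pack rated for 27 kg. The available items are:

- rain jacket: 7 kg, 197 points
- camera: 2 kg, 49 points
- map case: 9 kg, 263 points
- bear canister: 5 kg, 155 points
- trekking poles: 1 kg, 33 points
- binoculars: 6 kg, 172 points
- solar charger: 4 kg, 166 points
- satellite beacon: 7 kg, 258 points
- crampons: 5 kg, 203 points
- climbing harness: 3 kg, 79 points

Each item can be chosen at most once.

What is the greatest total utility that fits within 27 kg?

954

By utility per kg: solar charger 41.50, crampons 40.60, satellite beacon 36.86, trekking poles 33.00 lead.
Greedy by ratio would take camera + bear canister + trekking poles + solar charger + satellite beacon + crampons + climbing harness: 27 kg used, total 943.
Dropping camera and trekking poles and climbing harness frees 6 kg; slotting in binoculars (6 kg) lifts the total to 954 at 27 kg.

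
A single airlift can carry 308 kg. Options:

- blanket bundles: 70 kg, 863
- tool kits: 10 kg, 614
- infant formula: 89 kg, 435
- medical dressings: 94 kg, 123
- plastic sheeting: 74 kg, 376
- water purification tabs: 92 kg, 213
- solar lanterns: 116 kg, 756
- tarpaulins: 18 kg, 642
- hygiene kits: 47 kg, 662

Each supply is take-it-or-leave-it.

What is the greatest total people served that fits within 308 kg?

3592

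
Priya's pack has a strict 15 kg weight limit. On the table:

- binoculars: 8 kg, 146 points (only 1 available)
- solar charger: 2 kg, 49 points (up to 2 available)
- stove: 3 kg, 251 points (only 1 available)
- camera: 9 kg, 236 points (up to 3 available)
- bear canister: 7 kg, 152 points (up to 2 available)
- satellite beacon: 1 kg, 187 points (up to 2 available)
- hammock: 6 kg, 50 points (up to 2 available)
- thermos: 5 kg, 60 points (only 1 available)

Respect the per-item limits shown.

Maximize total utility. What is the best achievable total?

861

Stove + camera + 2×satellite beacon uses 14 of the 15 kg and totals 861.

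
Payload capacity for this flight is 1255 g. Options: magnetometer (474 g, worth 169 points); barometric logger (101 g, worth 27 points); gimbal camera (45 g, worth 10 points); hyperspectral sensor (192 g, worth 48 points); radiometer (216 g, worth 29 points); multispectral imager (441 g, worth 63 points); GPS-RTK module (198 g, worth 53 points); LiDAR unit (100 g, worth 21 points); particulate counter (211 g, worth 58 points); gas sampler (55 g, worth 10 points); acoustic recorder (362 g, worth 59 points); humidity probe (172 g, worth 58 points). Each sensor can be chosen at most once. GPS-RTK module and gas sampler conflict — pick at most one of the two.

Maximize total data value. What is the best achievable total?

386

Filling by ratio: magnetometer + barometric logger + gimbal camera + GPS-RTK module + particulate counter + humidity probe for 375, with 54 g left unused.
The 146 g tied up in barometric logger and gimbal camera is better spent on hyperspectral sensor — total rises to 386 (1247 g).
An exhaustive check of the 4096 subsets confirms 386.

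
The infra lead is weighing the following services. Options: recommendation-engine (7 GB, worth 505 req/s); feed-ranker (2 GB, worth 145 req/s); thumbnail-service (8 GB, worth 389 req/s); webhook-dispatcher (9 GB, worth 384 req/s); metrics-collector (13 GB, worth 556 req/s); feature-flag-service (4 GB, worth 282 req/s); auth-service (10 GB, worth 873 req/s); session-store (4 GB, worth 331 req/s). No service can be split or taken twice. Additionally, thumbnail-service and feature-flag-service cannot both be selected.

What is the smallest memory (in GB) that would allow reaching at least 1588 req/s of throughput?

Need the lightest bundle worth ≥ 1588.
feed-ranker + feature-flag-service + auth-service + session-store reaches 1631 using 20 GB.
Any bundle with less than 20 GB falls short of 1588.

20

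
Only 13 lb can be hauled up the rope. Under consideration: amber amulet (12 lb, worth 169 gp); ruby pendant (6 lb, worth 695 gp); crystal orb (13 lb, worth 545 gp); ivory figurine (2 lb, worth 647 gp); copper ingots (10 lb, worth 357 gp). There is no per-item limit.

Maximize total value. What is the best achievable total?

The ratio ordering already packs tightly: 6×ivory figurine, 12 lb, 3882.

3882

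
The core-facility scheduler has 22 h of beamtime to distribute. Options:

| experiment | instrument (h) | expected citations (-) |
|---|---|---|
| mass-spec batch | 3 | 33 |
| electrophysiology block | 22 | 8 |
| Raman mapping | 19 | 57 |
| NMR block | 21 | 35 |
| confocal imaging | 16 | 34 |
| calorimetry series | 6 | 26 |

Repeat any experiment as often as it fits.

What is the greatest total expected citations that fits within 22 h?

By expected citations per h: mass-spec batch 11.00, calorimetry series 4.33, Raman mapping 3.00, confocal imaging 2.12 lead.
7×mass-spec batch uses 21 of the 22 h and totals 231.

231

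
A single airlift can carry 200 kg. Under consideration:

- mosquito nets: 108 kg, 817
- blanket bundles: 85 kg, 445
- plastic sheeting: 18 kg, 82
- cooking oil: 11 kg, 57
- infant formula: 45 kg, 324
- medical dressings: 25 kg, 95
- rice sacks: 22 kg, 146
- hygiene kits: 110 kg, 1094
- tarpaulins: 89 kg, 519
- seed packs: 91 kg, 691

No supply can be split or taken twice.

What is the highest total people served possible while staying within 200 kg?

1646

By people served per kg: hygiene kits 9.95, seed packs 7.59, mosquito nets 7.56 lead.
Taking the top-ratio supplies first gives cooking oil + infant formula + rice sacks + hygiene kits for 1621 (188 kg).
The 11 kg tied up in cooking oil is better spent on plastic sheeting — total rises to 1646 (195 kg).
Every other selection either busts 200 kg or fails to beat 1646.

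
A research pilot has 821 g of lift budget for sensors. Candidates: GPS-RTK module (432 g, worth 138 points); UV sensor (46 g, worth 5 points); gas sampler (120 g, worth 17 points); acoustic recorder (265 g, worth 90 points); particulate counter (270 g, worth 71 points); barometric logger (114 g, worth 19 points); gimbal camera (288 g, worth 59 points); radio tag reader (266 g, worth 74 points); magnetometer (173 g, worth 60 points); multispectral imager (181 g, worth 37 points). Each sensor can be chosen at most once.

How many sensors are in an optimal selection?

3

Best achievable data value is 247.
One optimal bundle: GPS-RTK module + acoustic recorder + barometric logger (811 g).
Every optimal selection uses 3 sensors.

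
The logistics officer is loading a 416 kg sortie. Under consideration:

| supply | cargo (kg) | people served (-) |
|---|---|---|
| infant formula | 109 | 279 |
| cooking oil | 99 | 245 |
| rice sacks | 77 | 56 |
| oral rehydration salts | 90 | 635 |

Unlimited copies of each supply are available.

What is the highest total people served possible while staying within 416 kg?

By people served per kg: oral rehydration salts 7.06, infant formula 2.56, cooking oil 2.47, rice sacks 0.73 lead.
Taking 4×oral rehydration salts: 360 kg used, 2540 in people served.
Every other selection either busts 416 kg or fails to beat 2540.

2540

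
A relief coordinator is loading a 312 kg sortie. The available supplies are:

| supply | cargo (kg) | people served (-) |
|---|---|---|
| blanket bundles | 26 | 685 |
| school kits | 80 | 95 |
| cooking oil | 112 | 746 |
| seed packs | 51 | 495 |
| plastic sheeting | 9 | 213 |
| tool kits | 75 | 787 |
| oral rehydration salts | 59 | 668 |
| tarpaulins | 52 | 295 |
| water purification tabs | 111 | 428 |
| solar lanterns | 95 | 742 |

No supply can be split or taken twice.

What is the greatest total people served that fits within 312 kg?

3377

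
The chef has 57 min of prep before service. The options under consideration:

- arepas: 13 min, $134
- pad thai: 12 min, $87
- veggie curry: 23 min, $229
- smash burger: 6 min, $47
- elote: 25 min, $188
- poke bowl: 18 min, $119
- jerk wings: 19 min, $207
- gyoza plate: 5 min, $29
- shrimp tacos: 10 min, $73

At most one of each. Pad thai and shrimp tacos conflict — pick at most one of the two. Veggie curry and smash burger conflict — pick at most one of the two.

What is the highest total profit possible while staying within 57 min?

Arepas + veggie curry + jerk wings uses 55 of the 57 min and totals 570.
The spare 2 min is too small for any remaining dish, and no feasible exchange beats 570.

570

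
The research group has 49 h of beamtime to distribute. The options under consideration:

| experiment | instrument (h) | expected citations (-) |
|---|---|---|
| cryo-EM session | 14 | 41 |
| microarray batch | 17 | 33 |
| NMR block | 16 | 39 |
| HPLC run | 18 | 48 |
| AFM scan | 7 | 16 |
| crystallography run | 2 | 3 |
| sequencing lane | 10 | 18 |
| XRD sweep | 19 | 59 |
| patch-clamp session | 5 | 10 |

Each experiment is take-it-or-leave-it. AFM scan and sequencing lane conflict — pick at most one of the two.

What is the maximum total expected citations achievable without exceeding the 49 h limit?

139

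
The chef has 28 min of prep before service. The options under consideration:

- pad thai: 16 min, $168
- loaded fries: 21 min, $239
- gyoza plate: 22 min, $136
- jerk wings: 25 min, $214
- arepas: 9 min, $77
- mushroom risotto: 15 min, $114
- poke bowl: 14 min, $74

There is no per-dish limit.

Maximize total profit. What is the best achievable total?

245

A density-first pass picks loaded fries — 239 at 21 min.
Dropping loaded fries frees 21 min; slotting in pad thai + arepas (25 min) lifts the total to 245 at 25 min.
Every other selection either busts 28 min or fails to beat 245.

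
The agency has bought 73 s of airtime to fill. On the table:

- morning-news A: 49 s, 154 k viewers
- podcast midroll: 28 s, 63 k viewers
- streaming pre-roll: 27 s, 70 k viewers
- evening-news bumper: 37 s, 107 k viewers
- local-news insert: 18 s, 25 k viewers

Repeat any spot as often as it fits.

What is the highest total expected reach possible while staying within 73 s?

179

Ranking by ratio (expected reach/s): morning-news A 3.14, evening-news bumper 2.89, streaming pre-roll 2.59.
Best packing: morning-news A + local-news insert — 67 s, 179 total.
Nothing else within 73 s beats 179.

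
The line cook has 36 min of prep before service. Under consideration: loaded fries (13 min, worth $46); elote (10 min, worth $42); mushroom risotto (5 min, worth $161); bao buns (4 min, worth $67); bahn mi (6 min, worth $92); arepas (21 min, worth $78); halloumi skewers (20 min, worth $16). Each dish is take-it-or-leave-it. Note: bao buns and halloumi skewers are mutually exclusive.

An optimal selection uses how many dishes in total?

4

Best achievable profit is 398.
mushroom risotto + bao buns + bahn mi + arepas hits 398 at 36 min.
Any selection reaching 398 contains exactly 4 dishes.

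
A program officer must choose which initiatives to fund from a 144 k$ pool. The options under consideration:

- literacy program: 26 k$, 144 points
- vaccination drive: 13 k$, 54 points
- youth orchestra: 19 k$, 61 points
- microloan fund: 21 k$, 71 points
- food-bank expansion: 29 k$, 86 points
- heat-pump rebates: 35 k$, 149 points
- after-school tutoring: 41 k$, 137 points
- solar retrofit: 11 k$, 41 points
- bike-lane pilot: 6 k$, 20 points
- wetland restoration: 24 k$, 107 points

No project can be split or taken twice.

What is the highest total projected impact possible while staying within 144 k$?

606

A density-first pass picks literacy program + vaccination drive + microloan fund + heat-pump rebates + solar retrofit + bike-lane pilot + wetland restoration — 586 at 136 k$.
Replace solar retrofit with youth orchestra: the trade gains 20 net, giving 606 at 144 k$.
No other feasible combination exceeds 606.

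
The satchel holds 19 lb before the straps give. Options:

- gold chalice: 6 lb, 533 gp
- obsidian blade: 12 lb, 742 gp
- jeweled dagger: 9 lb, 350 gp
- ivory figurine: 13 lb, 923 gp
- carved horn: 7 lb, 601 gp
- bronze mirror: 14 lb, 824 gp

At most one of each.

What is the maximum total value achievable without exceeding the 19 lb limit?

1456

Density check — gold chalice 88.83, carved horn 85.86, ivory figurine 71.00 are the best per lb.
Taking the top-ratio items first gives gold chalice + carved horn for 1134 (13 lb).
The 7 lb tied up in carved horn is better spent on ivory figurine — total rises to 1456 (19 lb).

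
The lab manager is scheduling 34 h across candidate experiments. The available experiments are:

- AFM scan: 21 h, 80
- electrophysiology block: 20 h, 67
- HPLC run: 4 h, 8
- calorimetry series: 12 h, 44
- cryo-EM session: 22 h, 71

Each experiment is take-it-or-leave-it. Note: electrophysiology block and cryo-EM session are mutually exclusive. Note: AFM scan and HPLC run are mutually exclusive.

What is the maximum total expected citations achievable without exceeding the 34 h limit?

Density check — AFM scan 3.81, calorimetry series 3.67, electrophysiology block 3.35, cryo-EM session 3.23 are the best per h.
AFM scan + calorimetry series uses 33 of the 34 h and totals 124.
Runner-up calorimetry series + cryo-EM session tops out at 115.

124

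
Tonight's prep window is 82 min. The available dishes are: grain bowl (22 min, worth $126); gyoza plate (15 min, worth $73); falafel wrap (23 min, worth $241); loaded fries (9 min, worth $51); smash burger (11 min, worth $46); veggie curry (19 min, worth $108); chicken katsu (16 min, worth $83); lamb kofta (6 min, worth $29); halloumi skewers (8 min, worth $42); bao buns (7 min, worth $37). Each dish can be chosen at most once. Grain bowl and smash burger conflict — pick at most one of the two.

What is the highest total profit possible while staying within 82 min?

568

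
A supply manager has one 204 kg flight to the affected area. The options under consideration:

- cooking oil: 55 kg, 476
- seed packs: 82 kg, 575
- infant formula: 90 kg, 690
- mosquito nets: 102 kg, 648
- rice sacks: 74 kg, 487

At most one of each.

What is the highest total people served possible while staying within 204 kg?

1338

By people served per kg: cooking oil 8.65, infant formula 7.67, seed packs 7.01, rice sacks 6.58 lead.
Filling by ratio: cooking oil + infant formula for 1166, with 59 kg left unused.
The 55 kg tied up in cooking oil is better spent on mosquito nets — total rises to 1338 (192 kg).
That's the maximum — no swap from here does better than 1338.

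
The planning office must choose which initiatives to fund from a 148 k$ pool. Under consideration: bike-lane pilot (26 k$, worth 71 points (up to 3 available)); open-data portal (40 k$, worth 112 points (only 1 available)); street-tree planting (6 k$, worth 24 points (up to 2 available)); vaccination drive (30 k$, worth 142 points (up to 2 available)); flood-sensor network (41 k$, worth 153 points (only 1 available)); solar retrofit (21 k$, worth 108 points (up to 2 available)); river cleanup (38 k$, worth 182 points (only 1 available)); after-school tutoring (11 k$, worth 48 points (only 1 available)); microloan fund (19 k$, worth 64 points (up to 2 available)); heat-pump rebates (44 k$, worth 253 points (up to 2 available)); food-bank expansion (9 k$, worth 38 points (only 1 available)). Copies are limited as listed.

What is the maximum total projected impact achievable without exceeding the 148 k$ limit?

796

Ranking by ratio (projected impact/k$): heat-pump rebates 5.75, solar retrofit 5.14, river cleanup 4.79.
A density-first pass picks street-tree planting + 2×solar retrofit + after-school tutoring + 2×heat-pump rebates — 794 at 147 k$.
The 38 k$ tied up in street-tree planting and solar retrofit and after-school tutoring is better spent on river cleanup — total rises to 796 (147 k$).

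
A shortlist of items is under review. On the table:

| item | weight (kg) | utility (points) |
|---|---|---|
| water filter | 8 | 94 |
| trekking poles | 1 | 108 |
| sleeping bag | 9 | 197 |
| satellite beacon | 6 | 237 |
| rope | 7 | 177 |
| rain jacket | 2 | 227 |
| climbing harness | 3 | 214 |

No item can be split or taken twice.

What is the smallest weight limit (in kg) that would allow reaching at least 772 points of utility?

Look for the lowest-weight combination reaching 772.
trekking poles + satellite beacon + rain jacket + climbing harness reaches 786 using 12 kg.
No combination under 12 kg hits 772.

12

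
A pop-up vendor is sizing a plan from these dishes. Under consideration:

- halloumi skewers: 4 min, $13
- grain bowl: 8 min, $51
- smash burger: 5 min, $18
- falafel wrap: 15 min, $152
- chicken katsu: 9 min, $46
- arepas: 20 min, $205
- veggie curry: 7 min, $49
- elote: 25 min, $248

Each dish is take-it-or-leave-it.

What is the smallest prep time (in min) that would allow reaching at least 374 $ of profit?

Need the lightest bundle worth ≥ 374.
smash burger + falafel wrap + arepas: 375 profit at 40 min.
Any bundle with less than 40 min falls short of 374.

40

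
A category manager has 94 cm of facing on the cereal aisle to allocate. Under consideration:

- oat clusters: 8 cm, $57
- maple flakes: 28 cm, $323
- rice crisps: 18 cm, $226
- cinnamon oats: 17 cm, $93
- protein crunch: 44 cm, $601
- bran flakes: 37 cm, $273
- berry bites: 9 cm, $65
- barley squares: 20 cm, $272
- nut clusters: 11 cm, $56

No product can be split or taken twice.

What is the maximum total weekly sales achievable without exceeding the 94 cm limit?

Taking the top-ratio products first gives rice crisps + protein crunch + berry bites + barley squares for 1164 (91 cm).
Dropping rice crisps and berry bites frees 27 cm; slotting in maple flakes (28 cm) lifts the total to 1196 at 92 cm.
No other feasible combination exceeds 1196.

1196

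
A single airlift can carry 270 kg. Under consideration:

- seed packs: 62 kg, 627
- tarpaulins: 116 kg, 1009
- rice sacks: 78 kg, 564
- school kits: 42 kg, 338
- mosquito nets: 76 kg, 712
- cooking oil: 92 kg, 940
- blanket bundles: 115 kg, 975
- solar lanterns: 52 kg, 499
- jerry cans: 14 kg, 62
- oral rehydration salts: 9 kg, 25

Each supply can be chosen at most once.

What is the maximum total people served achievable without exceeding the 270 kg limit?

Greedy by ratio would take seed packs + school kits + cooking oil + solar lanterns + jerry cans: 262 kg used, total 2466.
The 108 kg tied up in school kits and solar lanterns and jerry cans is better spent on tarpaulins — total rises to 2576 (270 kg).
Nothing else within 270 kg beats 2576.

2576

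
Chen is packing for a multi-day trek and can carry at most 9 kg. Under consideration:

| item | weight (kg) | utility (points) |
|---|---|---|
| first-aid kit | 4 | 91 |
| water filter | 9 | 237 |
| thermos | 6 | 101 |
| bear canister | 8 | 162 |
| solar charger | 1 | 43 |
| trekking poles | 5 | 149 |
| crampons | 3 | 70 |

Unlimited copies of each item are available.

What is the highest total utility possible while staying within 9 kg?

Ranking by ratio (utility/kg): solar charger 43.00, trekking poles 29.80, water filter 26.33, crampons 23.33.
Best packing: 9×solar charger — 9 kg, 387 total.
Nothing else within 9 kg beats 387.

387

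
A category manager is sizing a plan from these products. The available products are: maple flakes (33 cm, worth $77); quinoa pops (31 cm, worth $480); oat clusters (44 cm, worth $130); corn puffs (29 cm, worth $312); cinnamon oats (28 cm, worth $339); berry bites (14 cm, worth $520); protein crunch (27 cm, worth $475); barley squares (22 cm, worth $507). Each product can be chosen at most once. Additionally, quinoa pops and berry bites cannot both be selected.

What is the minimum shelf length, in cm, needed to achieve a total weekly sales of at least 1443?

63

Minimise cm subject to total weekly sales ≥ 1443.
berry bites + protein crunch + barley squares reaches 1502 using 63 cm.
Any bundle with less than 63 cm falls short of 1443.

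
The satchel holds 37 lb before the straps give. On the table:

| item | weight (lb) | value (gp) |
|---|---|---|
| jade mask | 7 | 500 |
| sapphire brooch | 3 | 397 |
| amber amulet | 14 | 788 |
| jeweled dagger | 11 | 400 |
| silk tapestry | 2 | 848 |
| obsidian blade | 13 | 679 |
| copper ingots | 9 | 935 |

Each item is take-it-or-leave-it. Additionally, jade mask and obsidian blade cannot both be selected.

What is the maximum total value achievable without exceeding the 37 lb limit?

3468

Density check — silk tapestry 424.00, sapphire brooch 132.33, copper ingots 103.89 are the best per lb.
Jade mask + sapphire brooch + amber amulet + silk tapestry + copper ingots uses 35 of the 37 lb and totals 3468.
No other feasible combination exceeds 3468.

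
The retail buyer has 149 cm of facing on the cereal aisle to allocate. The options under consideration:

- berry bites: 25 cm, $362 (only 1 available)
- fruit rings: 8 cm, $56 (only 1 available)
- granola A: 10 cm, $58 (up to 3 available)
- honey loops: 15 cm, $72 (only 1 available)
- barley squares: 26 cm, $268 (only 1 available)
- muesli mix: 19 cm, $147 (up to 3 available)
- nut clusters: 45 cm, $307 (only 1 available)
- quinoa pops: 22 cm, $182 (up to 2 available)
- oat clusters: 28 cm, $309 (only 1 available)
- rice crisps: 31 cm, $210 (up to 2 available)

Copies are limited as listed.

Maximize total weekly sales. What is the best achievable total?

Density check — berry bites 14.48, oat clusters 11.04, barley squares 10.31, quinoa pops 8.27 are the best per cm.
A density-first pass picks berry bites + barley squares + muesli mix + 2×quinoa pops + oat clusters — 1450 at 142 cm.
The 22 cm tied up in quinoa pops is better spent on granola A + muesli mix — total rises to 1473 (149 cm).
Nothing else within 149 cm beats 1473.

1473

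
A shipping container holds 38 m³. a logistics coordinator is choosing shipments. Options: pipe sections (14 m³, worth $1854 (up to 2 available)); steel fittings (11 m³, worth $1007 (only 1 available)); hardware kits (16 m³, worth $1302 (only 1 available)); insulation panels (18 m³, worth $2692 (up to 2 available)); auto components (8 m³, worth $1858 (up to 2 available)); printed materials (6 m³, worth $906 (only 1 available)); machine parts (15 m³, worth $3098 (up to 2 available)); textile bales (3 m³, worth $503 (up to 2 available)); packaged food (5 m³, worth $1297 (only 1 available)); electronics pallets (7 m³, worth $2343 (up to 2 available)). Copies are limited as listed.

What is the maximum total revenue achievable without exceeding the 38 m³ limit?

By revenue per m³: electronics pallets 334.71, packaged food 259.40, auto components 232.25, machine parts 206.53 lead.
Best packing: 2×auto components + textile bales + packaged food + 2×electronics pallets — 38 m³, 10202 total.
That's the maximum — no swap from here does better than 10202.

10202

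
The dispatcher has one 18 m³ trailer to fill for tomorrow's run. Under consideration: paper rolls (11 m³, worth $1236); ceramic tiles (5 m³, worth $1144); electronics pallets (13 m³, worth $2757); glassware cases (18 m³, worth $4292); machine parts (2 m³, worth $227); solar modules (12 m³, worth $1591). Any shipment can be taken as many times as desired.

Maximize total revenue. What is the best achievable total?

Glassware cases uses 18 of the 18 m³ and totals 4292.
No other feasible combination exceeds 4292.

4292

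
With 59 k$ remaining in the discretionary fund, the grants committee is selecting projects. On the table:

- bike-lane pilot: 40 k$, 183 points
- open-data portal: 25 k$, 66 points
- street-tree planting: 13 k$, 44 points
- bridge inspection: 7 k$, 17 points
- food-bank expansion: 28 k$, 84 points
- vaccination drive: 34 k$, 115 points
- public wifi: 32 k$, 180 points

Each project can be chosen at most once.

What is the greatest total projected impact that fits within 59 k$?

246

A density-first pass picks street-tree planting + bridge inspection + public wifi — 241 at 52 k$.
Dropping street-tree planting and bridge inspection frees 20 k$; slotting in open-data portal (25 k$) lifts the total to 246 at 57 k$.
Runner-up street-tree planting + bridge inspection + public wifi tops out at 241.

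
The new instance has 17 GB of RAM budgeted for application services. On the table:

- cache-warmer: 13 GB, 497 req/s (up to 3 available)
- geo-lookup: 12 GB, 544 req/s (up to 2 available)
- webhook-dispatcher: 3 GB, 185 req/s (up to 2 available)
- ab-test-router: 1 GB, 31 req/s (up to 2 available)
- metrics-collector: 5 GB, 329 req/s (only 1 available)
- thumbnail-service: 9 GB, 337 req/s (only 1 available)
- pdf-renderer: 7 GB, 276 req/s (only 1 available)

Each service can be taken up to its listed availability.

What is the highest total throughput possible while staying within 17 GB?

Density check — metrics-collector 65.80, webhook-dispatcher 61.67, geo-lookup 45.33 are the best per GB.
Filling by ratio: 2×webhook-dispatcher + 2×ab-test-router + metrics-collector for 761, with 4 GB left unused.
The 8 GB tied up in 2×webhook-dispatcher and 2×ab-test-router is better spent on geo-lookup — total rises to 873 (17 GB).
That's the maximum — no swap from here does better than 873.

873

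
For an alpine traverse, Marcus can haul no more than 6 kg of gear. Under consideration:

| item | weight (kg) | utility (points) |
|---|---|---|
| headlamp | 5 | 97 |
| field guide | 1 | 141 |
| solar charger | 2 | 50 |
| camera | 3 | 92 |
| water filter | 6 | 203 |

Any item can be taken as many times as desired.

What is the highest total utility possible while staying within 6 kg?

846

Best packing: 6×field guide — 6 kg, 846 total.
That's the maximum — no swap from here does better than 846.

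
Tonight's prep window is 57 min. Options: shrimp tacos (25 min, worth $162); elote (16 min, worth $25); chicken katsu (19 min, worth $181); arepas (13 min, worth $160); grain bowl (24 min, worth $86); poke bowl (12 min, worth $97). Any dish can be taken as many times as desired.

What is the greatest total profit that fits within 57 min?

640

Ranking by ratio (profit/min): arepas 12.31, chicken katsu 9.53, poke bowl 8.08.
4×arepas uses 52 of the 57 min and totals 640.
Every other selection either busts 57 min or fails to beat 640.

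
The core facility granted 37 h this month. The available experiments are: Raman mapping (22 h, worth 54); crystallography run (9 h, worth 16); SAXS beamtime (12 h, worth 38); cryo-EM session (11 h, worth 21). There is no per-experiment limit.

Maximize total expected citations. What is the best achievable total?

114

3×SAXS beamtime uses 36 of the 37 h and totals 114.
Nothing else within 37 h beats 114.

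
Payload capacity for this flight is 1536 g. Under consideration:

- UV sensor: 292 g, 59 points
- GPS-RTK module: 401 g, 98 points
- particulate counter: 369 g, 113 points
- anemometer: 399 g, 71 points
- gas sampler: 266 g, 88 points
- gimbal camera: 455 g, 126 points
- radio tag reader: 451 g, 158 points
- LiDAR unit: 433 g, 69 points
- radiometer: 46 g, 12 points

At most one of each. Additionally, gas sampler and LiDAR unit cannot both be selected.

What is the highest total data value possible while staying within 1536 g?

469

GPS-RTK module + particulate counter + gas sampler + radio tag reader + radiometer uses 1533 of the 1536 g and totals 469.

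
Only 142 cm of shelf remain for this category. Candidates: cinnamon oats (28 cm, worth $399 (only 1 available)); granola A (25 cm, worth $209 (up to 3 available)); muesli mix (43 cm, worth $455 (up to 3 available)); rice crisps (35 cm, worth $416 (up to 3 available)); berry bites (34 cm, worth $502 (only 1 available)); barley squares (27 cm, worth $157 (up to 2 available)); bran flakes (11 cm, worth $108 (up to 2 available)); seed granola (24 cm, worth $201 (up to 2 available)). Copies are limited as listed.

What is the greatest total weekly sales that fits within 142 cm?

Greedy by ratio would take cinnamon oats + 2×rice crisps + berry bites: 132 cm used, total 1733.
Replace rice crisps with muesli mix: the trade gains 39 net, giving 1772 at 140 cm.
That's the maximum — no swap from here does better than 1772.

1772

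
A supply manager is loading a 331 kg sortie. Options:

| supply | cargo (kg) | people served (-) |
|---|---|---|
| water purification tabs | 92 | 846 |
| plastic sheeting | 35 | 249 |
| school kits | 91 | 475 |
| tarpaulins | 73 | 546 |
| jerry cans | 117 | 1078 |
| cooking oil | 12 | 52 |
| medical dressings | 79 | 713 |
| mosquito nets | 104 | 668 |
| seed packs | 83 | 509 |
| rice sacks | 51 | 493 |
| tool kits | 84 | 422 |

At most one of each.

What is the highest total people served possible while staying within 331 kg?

2886

A density-first pass picks water purification tabs + plastic sheeting + jerry cans + cooking oil + rice sacks — 2718 at 307 kg.
Dropping cooking oil and rice sacks frees 63 kg; slotting in medical dressings (79 kg) lifts the total to 2886 at 323 kg.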